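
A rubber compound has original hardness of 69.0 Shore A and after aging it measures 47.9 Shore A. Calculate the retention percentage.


Retention = aged / original * 100
= 47.9 / 69.0 * 100
= 69.4%

69.4%


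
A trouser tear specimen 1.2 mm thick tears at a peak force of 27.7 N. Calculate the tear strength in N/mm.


Tear strength = force / thickness
= 27.7 / 1.2
= 23.08 N/mm

23.08 N/mm


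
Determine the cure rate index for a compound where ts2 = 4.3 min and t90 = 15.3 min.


CRI = 100 / (t90 - ts2)
= 100 / (15.3 - 4.3)
= 100 / 11.0
= 9.09 min^-1

9.09 min^-1


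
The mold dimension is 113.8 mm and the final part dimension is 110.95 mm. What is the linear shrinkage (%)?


Shrinkage = (mold - part) / mold * 100
= (113.8 - 110.95) / 113.8 * 100
= 2.85 / 113.8 * 100
= 2.5%

2.5%


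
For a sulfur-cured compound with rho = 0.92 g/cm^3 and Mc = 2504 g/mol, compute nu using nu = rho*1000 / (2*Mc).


nu = rho * 1000 / (2 * Mc)
nu = 0.92 * 1000 / (2 * 2504)
nu = 920.0 / 5008
nu = 0.1837 mol/L

0.1837 mol/L


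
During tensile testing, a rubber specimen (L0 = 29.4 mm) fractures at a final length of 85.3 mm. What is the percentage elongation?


Elongation = (Lf - L0) / L0 * 100
= (85.3 - 29.4) / 29.4 * 100
= 55.9 / 29.4 * 100
= 190.1%

190.1%


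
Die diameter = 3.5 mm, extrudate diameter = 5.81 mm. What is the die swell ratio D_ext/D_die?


Die swell ratio = D_extrudate / D_die
= 5.81 / 3.5
= 1.66

Die swell = 1.66


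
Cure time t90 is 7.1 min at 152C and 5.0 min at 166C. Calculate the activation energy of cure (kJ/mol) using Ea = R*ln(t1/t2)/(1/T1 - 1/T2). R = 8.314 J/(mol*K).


T1 = 425.15 K, T2 = 439.15 K
1/T1 - 1/T2 = 7.4985e-05
ln(t1/t2) = ln(7.1/5.0) = 0.3507
Ea = 8.314 * 0.3507 / 7.4985e-05 = 38879.3870 J/mol
Ea = 38.88 kJ/mol

38.88 kJ/mol


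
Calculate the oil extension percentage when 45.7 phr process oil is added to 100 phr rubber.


Oil % = oil / (100 + oil) * 100
= 45.7 / (100 + 45.7) * 100
= 45.7 / 145.7 * 100
= 31.37%

31.37%


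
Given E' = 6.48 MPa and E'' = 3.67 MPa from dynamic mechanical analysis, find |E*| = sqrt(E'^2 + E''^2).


|E*| = sqrt(E'^2 + E''^2)
= sqrt(6.48^2 + 3.67^2)
= sqrt(41.9904 + 13.4689)
= 7.447 MPa

7.447 MPa


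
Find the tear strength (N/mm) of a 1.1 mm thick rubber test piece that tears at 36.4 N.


Tear strength = force / thickness
= 36.4 / 1.1
= 33.09 N/mm

33.09 N/mm


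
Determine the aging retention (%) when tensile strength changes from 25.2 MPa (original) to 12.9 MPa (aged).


Retention = aged / original * 100
= 12.9 / 25.2 * 100
= 51.2%

51.2%


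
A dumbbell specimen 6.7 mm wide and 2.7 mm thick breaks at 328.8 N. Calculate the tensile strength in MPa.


Area = width * thickness = 6.7 * 2.7 = 18.09 mm^2
TS = force / area = 328.8 / 18.09 = 18.18 MPa

18.18 MPa


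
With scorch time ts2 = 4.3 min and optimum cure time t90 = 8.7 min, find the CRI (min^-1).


CRI = 100 / (t90 - ts2)
= 100 / (8.7 - 4.3)
= 100 / 4.4
= 22.73 min^-1

22.73 min^-1


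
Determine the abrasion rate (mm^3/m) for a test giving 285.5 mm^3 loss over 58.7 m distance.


Rate = volume_loss / distance
= 285.5 / 58.7
= 4.864 mm^3/m

4.864 mm^3/m


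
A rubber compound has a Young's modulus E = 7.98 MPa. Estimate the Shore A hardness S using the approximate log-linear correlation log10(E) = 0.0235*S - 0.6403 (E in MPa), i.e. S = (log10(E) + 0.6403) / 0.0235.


log10(E) = 0.0235*S - 0.6403  =>  S = (log10(E) + 0.6403) / 0.0235
log10(7.98) = 0.902003
S = (0.902003 + 0.6403) / 0.0235 = 1.542303 / 0.0235
S = 65.6

Shore A = 65.6


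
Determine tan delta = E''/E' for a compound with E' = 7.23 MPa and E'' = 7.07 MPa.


tan delta = E'' / E'
= 7.07 / 7.23
= 0.9779

tan delta = 0.9779


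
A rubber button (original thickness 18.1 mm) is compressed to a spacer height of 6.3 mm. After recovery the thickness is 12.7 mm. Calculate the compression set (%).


CS = (t0 - recovered) / (t0 - ts) * 100
= (18.1 - 12.7) / (18.1 - 6.3) * 100
= 5.4 / 11.8 * 100
= 45.8%

45.8%


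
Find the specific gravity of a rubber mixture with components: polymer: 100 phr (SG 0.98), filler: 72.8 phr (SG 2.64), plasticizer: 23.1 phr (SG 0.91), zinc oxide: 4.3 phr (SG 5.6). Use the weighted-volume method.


Sum of weights = 200.2
Volume contributions:
  polymer: 100/0.98 = 102.0408
  filler: 72.8/2.64 = 27.5758
  plasticizer: 23.1/0.91 = 25.3846
  zinc oxide: 4.3/5.6 = 0.7679
Sum of volumes = 155.7690
SG = 200.2 / 155.7690 = 1.285

SG = 1.285


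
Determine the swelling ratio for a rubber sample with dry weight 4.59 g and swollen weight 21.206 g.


Q = W_swollen / W_dry
Q = 21.206 / 4.59
Q = 4.62

Q = 4.62


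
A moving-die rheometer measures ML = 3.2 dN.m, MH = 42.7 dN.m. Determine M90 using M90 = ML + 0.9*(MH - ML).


M90 = ML + 0.9 * (MH - ML)
M90 = 3.2 + 0.9 * (42.7 - 3.2)
M90 = 3.2 + 0.9 * 39.5
M90 = 38.75 dN.m

38.75 dN.m


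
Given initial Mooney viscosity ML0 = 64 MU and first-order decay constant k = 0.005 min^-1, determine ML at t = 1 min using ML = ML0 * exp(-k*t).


ML = ML0 * exp(-k * t)
ML = 64 * exp(-0.005 * 1)
ML = 64 * 0.9950
ML = 63.68 MU

63.68 MU


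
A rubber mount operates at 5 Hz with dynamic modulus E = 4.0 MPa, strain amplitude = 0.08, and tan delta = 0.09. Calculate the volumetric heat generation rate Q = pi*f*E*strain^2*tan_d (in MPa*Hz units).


Q = pi * f * E * strain^2 * tan_d
= pi * 5 * 4.0 * 0.08^2 * 0.09
= pi * 5 * 4.0 * 0.0064 * 0.09
= 0.0362

Q = 0.0362


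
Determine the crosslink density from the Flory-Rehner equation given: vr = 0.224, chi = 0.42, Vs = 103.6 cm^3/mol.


ln(1 - vr) = ln(1 - 0.224) = -0.2536
Numerator = -((-0.2536) + 0.224 + 0.42 * 0.224^2) = 0.0085
Denominator = 103.6 * (0.224^(1/3) - 0.224/2) = 51.3149
nu = 0.0085 / 51.3149 = 1.6621e-04 mol/cm^3

1.6621e-04 mol/cm^3


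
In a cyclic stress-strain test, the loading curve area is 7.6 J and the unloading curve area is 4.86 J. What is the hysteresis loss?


Hysteresis loss = loading - unloading
= 7.6 - 4.86
= 2.74 J

2.74 J


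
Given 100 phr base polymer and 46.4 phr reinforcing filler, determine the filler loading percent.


Filler % = filler / (rubber + filler) * 100
= 46.4 / (100 + 46.4) * 100
= 46.4 / 146.4 * 100
= 31.69%

31.69%


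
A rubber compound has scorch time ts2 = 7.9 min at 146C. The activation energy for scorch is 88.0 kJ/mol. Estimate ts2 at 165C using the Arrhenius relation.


Convert temperatures: T1 = 146 + 273.15 = 419.15 K, T2 = 165 + 273.15 = 438.15 K
ts2_new = 7.9 * exp(88000 / 8.314 * (1/438.15 - 1/419.15))
1/T2 - 1/T1 = -1.0346e-04
ts2_new = 2.64 min

2.64 min


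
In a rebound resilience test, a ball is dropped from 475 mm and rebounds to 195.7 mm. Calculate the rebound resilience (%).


Resilience = h_rebound / h_drop * 100
= 195.7 / 475 * 100
= 41.2%

41.2%


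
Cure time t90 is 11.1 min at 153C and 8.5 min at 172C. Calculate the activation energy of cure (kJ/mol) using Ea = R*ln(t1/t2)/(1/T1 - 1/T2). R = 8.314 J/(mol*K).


T1 = 426.15 K, T2 = 445.15 K
1/T1 - 1/T2 = 1.0016e-04
ln(t1/t2) = ln(11.1/8.5) = 0.2669
Ea = 8.314 * 0.2669 / 1.0016e-04 = 22153.3598 J/mol
Ea = 22.15 kJ/mol

22.15 kJ/mol


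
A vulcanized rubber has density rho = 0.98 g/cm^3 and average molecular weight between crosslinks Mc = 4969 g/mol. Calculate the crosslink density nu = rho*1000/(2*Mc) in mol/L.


nu = rho * 1000 / (2 * Mc)
nu = 0.98 * 1000 / (2 * 4969)
nu = 980.0 / 9938
nu = 0.0986 mol/L

0.0986 mol/L


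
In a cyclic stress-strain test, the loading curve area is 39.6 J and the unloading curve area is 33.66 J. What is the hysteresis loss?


Hysteresis loss = loading - unloading
= 39.6 - 33.66
= 5.94 J

5.94 J


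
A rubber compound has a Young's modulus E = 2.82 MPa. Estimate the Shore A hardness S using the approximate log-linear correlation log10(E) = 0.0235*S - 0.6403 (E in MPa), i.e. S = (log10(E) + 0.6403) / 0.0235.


log10(E) = 0.0235*S - 0.6403  =>  S = (log10(E) + 0.6403) / 0.0235
log10(2.82) = 0.450249
S = (0.450249 + 0.6403) / 0.0235 = 1.090549 / 0.0235
S = 46.4

Shore A = 46.4


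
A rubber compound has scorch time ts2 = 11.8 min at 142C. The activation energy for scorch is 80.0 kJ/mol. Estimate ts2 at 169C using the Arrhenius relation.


Convert temperatures: T1 = 142 + 273.15 = 415.15 K, T2 = 169 + 273.15 = 442.15 K
ts2_new = 11.8 * exp(80000 / 8.314 * (1/442.15 - 1/415.15))
1/T2 - 1/T1 = -1.4709e-04
ts2_new = 2.87 min

2.87 min


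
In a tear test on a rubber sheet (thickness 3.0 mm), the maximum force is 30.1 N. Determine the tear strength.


Tear strength = force / thickness
= 30.1 / 3.0
= 10.03 N/mm

10.03 N/mm


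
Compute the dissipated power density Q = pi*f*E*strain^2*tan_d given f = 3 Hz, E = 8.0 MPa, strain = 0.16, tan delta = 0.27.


Q = pi * f * E * strain^2 * tan_d
= pi * 3 * 8.0 * 0.16^2 * 0.27
= pi * 3 * 8.0 * 0.0256 * 0.27
= 0.5212

Q = 0.5212


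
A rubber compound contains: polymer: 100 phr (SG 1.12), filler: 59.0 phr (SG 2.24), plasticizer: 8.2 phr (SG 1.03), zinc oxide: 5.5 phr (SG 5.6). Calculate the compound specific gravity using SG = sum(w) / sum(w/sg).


Sum of weights = 172.7
Volume contributions:
  polymer: 100/1.12 = 89.2857
  filler: 59.0/2.24 = 26.3393
  plasticizer: 8.2/1.03 = 7.9612
  zinc oxide: 5.5/5.6 = 0.9821
Sum of volumes = 124.5683
SG = 172.7 / 124.5683 = 1.386

SG = 1.386


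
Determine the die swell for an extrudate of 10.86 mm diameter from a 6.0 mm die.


Die swell ratio = D_extrudate / D_die
= 10.86 / 6.0
= 1.81

Die swell = 1.81


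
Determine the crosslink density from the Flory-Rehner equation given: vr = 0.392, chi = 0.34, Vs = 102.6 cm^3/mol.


ln(1 - vr) = ln(1 - 0.392) = -0.4976
Numerator = -((-0.4976) + 0.392 + 0.34 * 0.392^2) = 0.0533
Denominator = 102.6 * (0.392^(1/3) - 0.392/2) = 54.9794
nu = 0.0533 / 54.9794 = 9.7008e-04 mol/cm^3

9.7008e-04 mol/cm^3


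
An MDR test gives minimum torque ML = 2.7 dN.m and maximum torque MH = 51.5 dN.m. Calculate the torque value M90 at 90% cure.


M90 = ML + 0.9 * (MH - ML)
M90 = 2.7 + 0.9 * (51.5 - 2.7)
M90 = 2.7 + 0.9 * 48.8
M90 = 46.62 dN.m

46.62 dN.m


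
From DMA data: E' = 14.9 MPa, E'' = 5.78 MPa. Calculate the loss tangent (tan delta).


tan delta = E'' / E'
= 5.78 / 14.9
= 0.3879

tan delta = 0.3879


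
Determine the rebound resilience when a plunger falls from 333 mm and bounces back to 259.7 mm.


Resilience = h_rebound / h_drop * 100
= 259.7 / 333 * 100
= 78.0%

78.0%


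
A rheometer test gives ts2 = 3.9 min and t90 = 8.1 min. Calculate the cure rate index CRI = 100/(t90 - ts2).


CRI = 100 / (t90 - ts2)
= 100 / (8.1 - 3.9)
= 100 / 4.2
= 23.81 min^-1

23.81 min^-1


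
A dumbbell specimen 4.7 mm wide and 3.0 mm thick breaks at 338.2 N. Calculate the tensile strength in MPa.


Area = width * thickness = 4.7 * 3.0 = 14.1 mm^2
TS = force / area = 338.2 / 14.1 = 23.99 MPa

23.99 MPa


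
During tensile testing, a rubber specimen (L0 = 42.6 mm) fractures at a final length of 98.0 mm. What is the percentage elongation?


Elongation = (Lf - L0) / L0 * 100
= (98.0 - 42.6) / 42.6 * 100
= 55.4 / 42.6 * 100
= 130.0%

130.0%


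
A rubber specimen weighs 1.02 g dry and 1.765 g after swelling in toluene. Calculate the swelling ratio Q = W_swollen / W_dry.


Q = W_swollen / W_dry
Q = 1.765 / 1.02
Q = 1.73

Q = 1.73


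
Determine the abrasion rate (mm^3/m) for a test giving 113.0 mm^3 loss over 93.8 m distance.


Rate = volume_loss / distance
= 113.0 / 93.8
= 1.205 mm^3/m

1.205 mm^3/m


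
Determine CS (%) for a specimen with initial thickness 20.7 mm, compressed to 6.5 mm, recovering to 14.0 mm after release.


CS = (t0 - recovered) / (t0 - ts) * 100
= (20.7 - 14.0) / (20.7 - 6.5) * 100
= 6.7 / 14.2 * 100
= 47.2%

47.2%


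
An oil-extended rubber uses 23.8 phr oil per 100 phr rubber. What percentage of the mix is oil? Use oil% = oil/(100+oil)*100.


Oil % = oil / (100 + oil) * 100
= 23.8 / (100 + 23.8) * 100
= 23.8 / 123.8 * 100
= 19.22%

19.22%


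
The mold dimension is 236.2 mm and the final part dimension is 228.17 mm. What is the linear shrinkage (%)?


Shrinkage = (mold - part) / mold * 100
= (236.2 - 228.17) / 236.2 * 100
= 8.03 / 236.2 * 100
= 3.4%

3.4%


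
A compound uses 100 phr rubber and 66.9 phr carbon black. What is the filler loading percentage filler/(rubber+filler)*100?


Filler % = filler / (rubber + filler) * 100
= 66.9 / (100 + 66.9) * 100
= 66.9 / 166.9 * 100
= 40.08%

40.08%


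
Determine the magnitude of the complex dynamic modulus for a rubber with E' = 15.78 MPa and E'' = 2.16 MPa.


|E*| = sqrt(E'^2 + E''^2)
= sqrt(15.78^2 + 2.16^2)
= sqrt(249.0084 + 4.6656)
= 15.927 MPa

15.927 MPa


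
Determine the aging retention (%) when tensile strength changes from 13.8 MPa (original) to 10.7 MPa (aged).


Retention = aged / original * 100
= 10.7 / 13.8 * 100
= 77.5%

77.5%


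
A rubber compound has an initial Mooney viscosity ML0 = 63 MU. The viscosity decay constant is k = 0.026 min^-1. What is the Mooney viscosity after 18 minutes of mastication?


ML = ML0 * exp(-k * t)
ML = 63 * exp(-0.026 * 18)
ML = 63 * 0.6263
ML = 39.45 MU

39.45 MU


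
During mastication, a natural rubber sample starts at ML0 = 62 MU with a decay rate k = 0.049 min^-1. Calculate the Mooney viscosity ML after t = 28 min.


ML = ML0 * exp(-k * t)
ML = 62 * exp(-0.049 * 28)
ML = 62 * 0.2536
ML = 15.72 MU

15.72 MU


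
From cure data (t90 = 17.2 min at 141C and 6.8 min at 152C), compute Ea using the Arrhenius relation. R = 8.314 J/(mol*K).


T1 = 414.15 K, T2 = 425.15 K
1/T1 - 1/T2 = 6.2473e-05
ln(t1/t2) = ln(17.2/6.8) = 0.9280
Ea = 8.314 * 0.9280 / 6.2473e-05 = 123497.7285 J/mol
Ea = 123.5 kJ/mol

123.5 kJ/mol


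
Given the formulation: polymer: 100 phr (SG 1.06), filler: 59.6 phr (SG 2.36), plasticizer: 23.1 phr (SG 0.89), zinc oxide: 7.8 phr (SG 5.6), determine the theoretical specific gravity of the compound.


Sum of weights = 190.5
Volume contributions:
  polymer: 100/1.06 = 94.3396
  filler: 59.6/2.36 = 25.2542
  plasticizer: 23.1/0.89 = 25.9551
  zinc oxide: 7.8/5.6 = 1.3929
Sum of volumes = 146.9418
SG = 190.5 / 146.9418 = 1.296

SG = 1.296


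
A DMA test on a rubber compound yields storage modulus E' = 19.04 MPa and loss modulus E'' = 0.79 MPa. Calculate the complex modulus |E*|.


|E*| = sqrt(E'^2 + E''^2)
= sqrt(19.04^2 + 0.79^2)
= sqrt(362.5216 + 0.6241)
= 19.056 MPa

19.056 MPa


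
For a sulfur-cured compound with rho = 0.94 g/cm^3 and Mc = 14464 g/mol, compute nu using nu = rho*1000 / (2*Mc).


nu = rho * 1000 / (2 * Mc)
nu = 0.94 * 1000 / (2 * 14464)
nu = 940.0 / 28928
nu = 0.0325 mol/L

0.0325 mol/L


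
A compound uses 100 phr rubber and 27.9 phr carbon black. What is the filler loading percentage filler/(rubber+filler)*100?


Filler % = filler / (rubber + filler) * 100
= 27.9 / (100 + 27.9) * 100
= 27.9 / 127.9 * 100
= 21.81%

21.81%


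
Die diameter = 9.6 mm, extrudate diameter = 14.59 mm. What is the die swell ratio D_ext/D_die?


Die swell ratio = D_extrudate / D_die
= 14.59 / 9.6
= 1.52

Die swell = 1.52


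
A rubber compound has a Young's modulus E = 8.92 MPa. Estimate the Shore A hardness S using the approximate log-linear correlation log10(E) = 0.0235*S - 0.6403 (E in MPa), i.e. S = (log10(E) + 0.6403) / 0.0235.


log10(E) = 0.0235*S - 0.6403  =>  S = (log10(E) + 0.6403) / 0.0235
log10(8.92) = 0.950365
S = (0.950365 + 0.6403) / 0.0235 = 1.590665 / 0.0235
S = 67.7

Shore A = 67.7


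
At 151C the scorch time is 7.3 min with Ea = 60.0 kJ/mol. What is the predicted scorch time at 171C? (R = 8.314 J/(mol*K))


Convert temperatures: T1 = 151 + 273.15 = 424.15 K, T2 = 171 + 273.15 = 444.15 K
ts2_new = 7.3 * exp(60000 / 8.314 * (1/444.15 - 1/424.15))
1/T2 - 1/T1 = -1.0616e-04
ts2_new = 3.39 min

3.39 min


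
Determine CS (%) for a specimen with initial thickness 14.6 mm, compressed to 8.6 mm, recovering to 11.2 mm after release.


CS = (t0 - recovered) / (t0 - ts) * 100
= (14.6 - 11.2) / (14.6 - 8.6) * 100
= 3.4 / 6.0 * 100
= 56.7%

56.7%


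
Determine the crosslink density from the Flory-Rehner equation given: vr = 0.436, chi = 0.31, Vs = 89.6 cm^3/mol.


ln(1 - vr) = ln(1 - 0.436) = -0.5727
Numerator = -((-0.5727) + 0.436 + 0.31 * 0.436^2) = 0.0778
Denominator = 89.6 * (0.436^(1/3) - 0.436/2) = 48.4090
nu = 0.0778 / 48.4090 = 0.0016 mol/cm^3

0.0016 mol/cm^3


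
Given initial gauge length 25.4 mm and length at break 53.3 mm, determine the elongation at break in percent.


Elongation = (Lf - L0) / L0 * 100
= (53.3 - 25.4) / 25.4 * 100
= 27.9 / 25.4 * 100
= 109.8%

109.8%


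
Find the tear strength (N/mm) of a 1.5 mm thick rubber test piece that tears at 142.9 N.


Tear strength = force / thickness
= 142.9 / 1.5
= 95.27 N/mm

95.27 N/mm


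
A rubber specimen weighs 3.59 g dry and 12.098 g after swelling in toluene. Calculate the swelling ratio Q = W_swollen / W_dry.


Q = W_swollen / W_dry
Q = 12.098 / 3.59
Q = 3.37

Q = 3.37


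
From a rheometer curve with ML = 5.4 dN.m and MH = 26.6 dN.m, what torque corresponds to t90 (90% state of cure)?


M90 = ML + 0.9 * (MH - ML)
M90 = 5.4 + 0.9 * (26.6 - 5.4)
M90 = 5.4 + 0.9 * 21.2
M90 = 24.48 dN.m

24.48 dN.m


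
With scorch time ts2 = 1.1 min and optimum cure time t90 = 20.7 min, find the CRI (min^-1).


CRI = 100 / (t90 - ts2)
= 100 / (20.7 - 1.1)
= 100 / 19.6
= 5.1 min^-1

5.1 min^-1


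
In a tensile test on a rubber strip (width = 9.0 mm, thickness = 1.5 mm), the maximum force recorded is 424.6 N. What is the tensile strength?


Area = width * thickness = 9.0 * 1.5 = 13.5 mm^2
TS = force / area = 424.6 / 13.5 = 31.45 MPa

31.45 MPa


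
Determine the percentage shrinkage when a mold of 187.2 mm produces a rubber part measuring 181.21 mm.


Shrinkage = (mold - part) / mold * 100
= (187.2 - 181.21) / 187.2 * 100
= 5.99 / 187.2 * 100
= 3.2%

3.2%


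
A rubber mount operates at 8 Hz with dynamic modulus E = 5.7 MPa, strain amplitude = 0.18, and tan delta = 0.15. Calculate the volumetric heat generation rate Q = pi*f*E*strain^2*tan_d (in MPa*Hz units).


Q = pi * f * E * strain^2 * tan_d
= pi * 8 * 5.7 * 0.18^2 * 0.15
= pi * 8 * 5.7 * 0.0324 * 0.15
= 0.6962

Q = 0.6962


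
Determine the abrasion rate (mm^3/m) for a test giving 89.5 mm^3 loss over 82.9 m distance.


Rate = volume_loss / distance
= 89.5 / 82.9
= 1.08 mm^3/m

1.08 mm^3/m


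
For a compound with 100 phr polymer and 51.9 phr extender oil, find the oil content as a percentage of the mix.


Oil % = oil / (100 + oil) * 100
= 51.9 / (100 + 51.9) * 100
= 51.9 / 151.9 * 100
= 34.17%

34.17%


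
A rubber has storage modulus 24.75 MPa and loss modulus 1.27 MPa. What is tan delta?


tan delta = E'' / E'
= 1.27 / 24.75
= 0.0513

tan delta = 0.0513


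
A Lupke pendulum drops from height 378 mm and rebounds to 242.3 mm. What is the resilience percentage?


Resilience = h_rebound / h_drop * 100
= 242.3 / 378 * 100
= 64.1%

64.1%


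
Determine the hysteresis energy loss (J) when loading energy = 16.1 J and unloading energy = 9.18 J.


Hysteresis loss = loading - unloading
= 16.1 - 9.18
= 6.92 J

6.92 J


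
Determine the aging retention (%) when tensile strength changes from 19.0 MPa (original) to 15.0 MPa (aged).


Retention = aged / original * 100
= 15.0 / 19.0 * 100
= 78.9%

78.9%


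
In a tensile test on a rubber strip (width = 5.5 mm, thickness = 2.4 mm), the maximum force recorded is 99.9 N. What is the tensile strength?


Area = width * thickness = 5.5 * 2.4 = 13.2 mm^2
TS = force / area = 99.9 / 13.2 = 7.57 MPa

7.57 MPa


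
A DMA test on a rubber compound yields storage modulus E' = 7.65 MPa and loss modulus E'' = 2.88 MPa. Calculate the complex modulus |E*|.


|E*| = sqrt(E'^2 + E''^2)
= sqrt(7.65^2 + 2.88^2)
= sqrt(58.5225 + 8.2944)
= 8.174 MPa

8.174 MPa


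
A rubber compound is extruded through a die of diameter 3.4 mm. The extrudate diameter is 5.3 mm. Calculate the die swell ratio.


Die swell ratio = D_extrudate / D_die
= 5.3 / 3.4
= 1.559

Die swell = 1.559


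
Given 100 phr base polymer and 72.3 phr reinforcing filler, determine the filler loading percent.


Filler % = filler / (rubber + filler) * 100
= 72.3 / (100 + 72.3) * 100
= 72.3 / 172.3 * 100
= 41.96%

41.96%


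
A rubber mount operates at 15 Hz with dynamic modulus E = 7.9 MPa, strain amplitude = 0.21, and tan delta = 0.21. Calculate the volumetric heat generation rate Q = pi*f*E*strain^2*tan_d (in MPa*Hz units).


Q = pi * f * E * strain^2 * tan_d
= pi * 15 * 7.9 * 0.21^2 * 0.21
= pi * 15 * 7.9 * 0.0441 * 0.21
= 3.4477

Q = 3.4477


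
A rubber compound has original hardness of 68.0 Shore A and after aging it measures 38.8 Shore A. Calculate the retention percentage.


Retention = aged / original * 100
= 38.8 / 68.0 * 100
= 57.1%

57.1%


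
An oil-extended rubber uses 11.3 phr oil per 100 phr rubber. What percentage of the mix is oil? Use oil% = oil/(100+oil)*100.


Oil % = oil / (100 + oil) * 100
= 11.3 / (100 + 11.3) * 100
= 11.3 / 111.3 * 100
= 10.15%

10.15%


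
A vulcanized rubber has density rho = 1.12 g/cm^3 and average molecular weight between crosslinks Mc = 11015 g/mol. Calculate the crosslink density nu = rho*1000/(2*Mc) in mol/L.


nu = rho * 1000 / (2 * Mc)
nu = 1.12 * 1000 / (2 * 11015)
nu = 1120.0 / 22030
nu = 0.0508 mol/L

0.0508 mol/L


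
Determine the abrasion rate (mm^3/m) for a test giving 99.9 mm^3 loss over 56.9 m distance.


Rate = volume_loss / distance
= 99.9 / 56.9
= 1.756 mm^3/m

1.756 mm^3/m


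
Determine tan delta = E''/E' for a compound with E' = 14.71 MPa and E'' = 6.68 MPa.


tan delta = E'' / E'
= 6.68 / 14.71
= 0.4541

tan delta = 0.4541


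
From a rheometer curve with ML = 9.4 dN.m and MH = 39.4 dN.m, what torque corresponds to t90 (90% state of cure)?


M90 = ML + 0.9 * (MH - ML)
M90 = 9.4 + 0.9 * (39.4 - 9.4)
M90 = 9.4 + 0.9 * 30.0
M90 = 36.4 dN.m

36.4 dN.m


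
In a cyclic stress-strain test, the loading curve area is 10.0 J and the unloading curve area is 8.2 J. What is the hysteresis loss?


Hysteresis loss = loading - unloading
= 10.0 - 8.2
= 1.8 J

1.8 J


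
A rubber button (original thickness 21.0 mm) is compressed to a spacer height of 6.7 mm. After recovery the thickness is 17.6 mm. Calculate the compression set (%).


CS = (t0 - recovered) / (t0 - ts) * 100
= (21.0 - 17.6) / (21.0 - 6.7) * 100
= 3.4 / 14.3 * 100
= 23.8%

23.8%


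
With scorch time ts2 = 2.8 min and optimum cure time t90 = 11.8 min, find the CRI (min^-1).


CRI = 100 / (t90 - ts2)
= 100 / (11.8 - 2.8)
= 100 / 9.0
= 11.11 min^-1

11.11 min^-1


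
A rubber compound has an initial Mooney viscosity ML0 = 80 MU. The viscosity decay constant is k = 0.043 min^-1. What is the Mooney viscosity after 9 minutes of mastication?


ML = ML0 * exp(-k * t)
ML = 80 * exp(-0.043 * 9)
ML = 80 * 0.6791
ML = 54.33 MU

54.33 MU


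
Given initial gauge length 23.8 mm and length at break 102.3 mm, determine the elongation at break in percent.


Elongation = (Lf - L0) / L0 * 100
= (102.3 - 23.8) / 23.8 * 100
= 78.5 / 23.8 * 100
= 329.8%

329.8%


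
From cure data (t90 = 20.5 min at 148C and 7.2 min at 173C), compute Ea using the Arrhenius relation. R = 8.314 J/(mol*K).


T1 = 421.15 K, T2 = 446.15 K
1/T1 - 1/T2 = 1.3305e-04
ln(t1/t2) = ln(20.5/7.2) = 1.0463
Ea = 8.314 * 1.0463 / 1.3305e-04 = 65382.5936 J/mol
Ea = 65.38 kJ/mol

65.38 kJ/mol


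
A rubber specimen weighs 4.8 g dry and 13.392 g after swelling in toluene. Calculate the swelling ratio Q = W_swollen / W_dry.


Q = W_swollen / W_dry
Q = 13.392 / 4.8
Q = 2.79

Q = 2.79


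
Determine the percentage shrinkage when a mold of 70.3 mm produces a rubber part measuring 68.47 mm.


Shrinkage = (mold - part) / mold * 100
= (70.3 - 68.47) / 70.3 * 100
= 1.83 / 70.3 * 100
= 2.6%

2.6%


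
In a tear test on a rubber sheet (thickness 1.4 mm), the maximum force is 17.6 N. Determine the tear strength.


Tear strength = force / thickness
= 17.6 / 1.4
= 12.57 N/mm

12.57 N/mm


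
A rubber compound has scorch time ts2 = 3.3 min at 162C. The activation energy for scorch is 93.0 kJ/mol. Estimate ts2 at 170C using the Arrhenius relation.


Convert temperatures: T1 = 162 + 273.15 = 435.15 K, T2 = 170 + 273.15 = 443.15 K
ts2_new = 3.3 * exp(93000 / 8.314 * (1/443.15 - 1/435.15))
1/T2 - 1/T1 = -4.1486e-05
ts2_new = 2.07 min

2.07 min


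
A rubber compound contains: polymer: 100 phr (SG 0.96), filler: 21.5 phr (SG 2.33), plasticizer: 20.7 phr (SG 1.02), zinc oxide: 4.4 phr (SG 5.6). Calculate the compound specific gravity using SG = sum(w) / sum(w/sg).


Sum of weights = 146.6
Volume contributions:
  polymer: 100/0.96 = 104.1667
  filler: 21.5/2.33 = 9.2275
  plasticizer: 20.7/1.02 = 20.2941
  zinc oxide: 4.4/5.6 = 0.7857
Sum of volumes = 134.4740
SG = 146.6 / 134.4740 = 1.09

SG = 1.09


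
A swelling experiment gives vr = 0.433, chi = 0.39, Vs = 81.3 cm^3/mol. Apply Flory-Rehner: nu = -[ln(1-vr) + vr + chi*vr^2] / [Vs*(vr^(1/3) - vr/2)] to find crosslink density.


ln(1 - vr) = ln(1 - 0.433) = -0.5674
Numerator = -((-0.5674) + 0.433 + 0.39 * 0.433^2) = 0.0613
Denominator = 81.3 * (0.433^(1/3) - 0.433/2) = 43.9049
nu = 0.0613 / 43.9049 = 0.0014 mol/cm^3

0.0014 mol/cm^3


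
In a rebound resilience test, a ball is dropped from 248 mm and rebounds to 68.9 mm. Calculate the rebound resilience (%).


Resilience = h_rebound / h_drop * 100
= 68.9 / 248 * 100
= 27.8%

27.8%


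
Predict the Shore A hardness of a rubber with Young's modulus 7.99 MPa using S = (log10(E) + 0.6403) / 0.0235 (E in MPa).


log10(E) = 0.0235*S - 0.6403  =>  S = (log10(E) + 0.6403) / 0.0235
log10(7.99) = 0.902547
S = (0.902547 + 0.6403) / 0.0235 = 1.542847 / 0.0235
S = 65.7

Shore A = 65.7


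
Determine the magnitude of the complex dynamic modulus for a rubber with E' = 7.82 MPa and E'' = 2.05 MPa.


|E*| = sqrt(E'^2 + E''^2)
= sqrt(7.82^2 + 2.05^2)
= sqrt(61.1524 + 4.2025)
= 8.084 MPa

8.084 MPa


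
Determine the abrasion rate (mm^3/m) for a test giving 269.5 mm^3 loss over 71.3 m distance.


Rate = volume_loss / distance
= 269.5 / 71.3
= 3.78 mm^3/m

3.78 mm^3/m


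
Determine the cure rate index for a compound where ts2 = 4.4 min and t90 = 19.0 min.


CRI = 100 / (t90 - ts2)
= 100 / (19.0 - 4.4)
= 100 / 14.6
= 6.85 min^-1

6.85 min^-1


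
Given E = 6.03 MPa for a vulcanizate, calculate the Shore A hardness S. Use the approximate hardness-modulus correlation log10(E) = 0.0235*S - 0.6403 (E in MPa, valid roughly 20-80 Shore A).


log10(E) = 0.0235*S - 0.6403  =>  S = (log10(E) + 0.6403) / 0.0235
log10(6.03) = 0.780317
S = (0.780317 + 0.6403) / 0.0235 = 1.420617 / 0.0235
S = 60.5

Shore A = 60.5


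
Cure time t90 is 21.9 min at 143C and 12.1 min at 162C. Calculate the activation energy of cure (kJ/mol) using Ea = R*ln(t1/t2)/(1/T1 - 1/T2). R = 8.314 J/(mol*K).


T1 = 416.15 K, T2 = 435.15 K
1/T1 - 1/T2 = 1.0492e-04
ln(t1/t2) = ln(21.9/12.1) = 0.5933
Ea = 8.314 * 0.5933 / 1.0492e-04 = 47011.6919 J/mol
Ea = 47.01 kJ/mol

47.01 kJ/mol


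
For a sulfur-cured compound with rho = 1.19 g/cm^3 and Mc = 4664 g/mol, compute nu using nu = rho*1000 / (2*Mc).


nu = rho * 1000 / (2 * Mc)
nu = 1.19 * 1000 / (2 * 4664)
nu = 1190.0 / 9328
nu = 0.1276 mol/L

0.1276 mol/L


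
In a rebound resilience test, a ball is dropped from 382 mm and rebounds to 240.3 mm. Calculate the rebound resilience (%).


Resilience = h_rebound / h_drop * 100
= 240.3 / 382 * 100
= 62.9%

62.9%


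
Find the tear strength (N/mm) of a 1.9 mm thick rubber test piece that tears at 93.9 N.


Tear strength = force / thickness
= 93.9 / 1.9
= 49.42 N/mm

49.42 N/mm


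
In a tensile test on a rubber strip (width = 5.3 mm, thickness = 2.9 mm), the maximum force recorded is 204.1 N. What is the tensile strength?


Area = width * thickness = 5.3 * 2.9 = 15.37 mm^2
TS = force / area = 204.1 / 15.37 = 13.28 MPa

13.28 MPa


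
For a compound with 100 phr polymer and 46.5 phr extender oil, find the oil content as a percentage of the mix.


Oil % = oil / (100 + oil) * 100
= 46.5 / (100 + 46.5) * 100
= 46.5 / 146.5 * 100
= 31.74%

31.74%


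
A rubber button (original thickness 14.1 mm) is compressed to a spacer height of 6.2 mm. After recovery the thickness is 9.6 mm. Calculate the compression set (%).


CS = (t0 - recovered) / (t0 - ts) * 100
= (14.1 - 9.6) / (14.1 - 6.2) * 100
= 4.5 / 7.9 * 100
= 57.0%

57.0%


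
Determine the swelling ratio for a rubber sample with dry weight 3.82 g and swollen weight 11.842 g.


Q = W_swollen / W_dry
Q = 11.842 / 3.82
Q = 3.1

Q = 3.1


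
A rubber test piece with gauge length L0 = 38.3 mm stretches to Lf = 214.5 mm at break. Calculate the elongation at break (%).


Elongation = (Lf - L0) / L0 * 100
= (214.5 - 38.3) / 38.3 * 100
= 176.2 / 38.3 * 100
= 460.1%

460.1%


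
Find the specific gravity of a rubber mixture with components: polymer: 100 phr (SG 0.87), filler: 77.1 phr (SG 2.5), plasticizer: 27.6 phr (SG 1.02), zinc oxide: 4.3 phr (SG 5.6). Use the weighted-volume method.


Sum of weights = 209.0
Volume contributions:
  polymer: 100/0.87 = 114.9425
  filler: 77.1/2.5 = 30.8400
  plasticizer: 27.6/1.02 = 27.0588
  zinc oxide: 4.3/5.6 = 0.7679
Sum of volumes = 173.6092
SG = 209.0 / 173.6092 = 1.204

SG = 1.204


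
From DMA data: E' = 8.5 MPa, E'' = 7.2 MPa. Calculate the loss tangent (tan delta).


tan delta = E'' / E'
= 7.2 / 8.5
= 0.8471

tan delta = 0.8471


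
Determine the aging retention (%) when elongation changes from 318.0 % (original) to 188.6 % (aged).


Retention = aged / original * 100
= 188.6 / 318.0 * 100
= 59.3%

59.3%


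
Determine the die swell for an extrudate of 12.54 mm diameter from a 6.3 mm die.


Die swell ratio = D_extrudate / D_die
= 12.54 / 6.3
= 1.99

Die swell = 1.99


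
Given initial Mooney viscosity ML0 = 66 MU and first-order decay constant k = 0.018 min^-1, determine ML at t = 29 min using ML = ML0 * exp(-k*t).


ML = ML0 * exp(-k * t)
ML = 66 * exp(-0.018 * 29)
ML = 66 * 0.5933
ML = 39.16 MU

39.16 MU


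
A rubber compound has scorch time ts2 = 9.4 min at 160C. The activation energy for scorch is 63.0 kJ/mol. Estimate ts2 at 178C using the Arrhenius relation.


Convert temperatures: T1 = 160 + 273.15 = 433.15 K, T2 = 178 + 273.15 = 451.15 K
ts2_new = 9.4 * exp(63000 / 8.314 * (1/451.15 - 1/433.15))
1/T2 - 1/T1 = -9.2111e-05
ts2_new = 4.68 min

4.68 min


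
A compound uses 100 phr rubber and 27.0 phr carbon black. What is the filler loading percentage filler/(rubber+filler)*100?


Filler % = filler / (rubber + filler) * 100
= 27.0 / (100 + 27.0) * 100
= 27.0 / 127.0 * 100
= 21.26%

21.26%


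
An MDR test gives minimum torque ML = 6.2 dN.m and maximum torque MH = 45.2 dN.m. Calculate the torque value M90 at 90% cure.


M90 = ML + 0.9 * (MH - ML)
M90 = 6.2 + 0.9 * (45.2 - 6.2)
M90 = 6.2 + 0.9 * 39.0
M90 = 41.3 dN.m

41.3 dN.m


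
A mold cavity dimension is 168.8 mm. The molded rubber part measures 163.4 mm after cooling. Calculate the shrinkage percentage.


Shrinkage = (mold - part) / mold * 100
= (168.8 - 163.4) / 168.8 * 100
= 5.4 / 168.8 * 100
= 3.2%

3.2%


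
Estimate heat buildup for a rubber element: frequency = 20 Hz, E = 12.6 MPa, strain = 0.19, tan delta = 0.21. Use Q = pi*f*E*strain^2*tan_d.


Q = pi * f * E * strain^2 * tan_d
= pi * 20 * 12.6 * 0.19^2 * 0.21
= pi * 20 * 12.6 * 0.0361 * 0.21
= 6.0017

Q = 6.0017


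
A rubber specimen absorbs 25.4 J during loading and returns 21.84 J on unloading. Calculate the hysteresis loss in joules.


Hysteresis loss = loading - unloading
= 25.4 - 21.84
= 3.56 J

3.56 J


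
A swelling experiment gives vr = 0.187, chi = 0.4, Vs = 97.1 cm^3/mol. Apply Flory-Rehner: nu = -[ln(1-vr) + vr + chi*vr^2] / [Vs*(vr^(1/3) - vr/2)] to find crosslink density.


ln(1 - vr) = ln(1 - 0.187) = -0.2070
Numerator = -((-0.2070) + 0.187 + 0.4 * 0.187^2) = 0.0060
Denominator = 97.1 * (0.187^(1/3) - 0.187/2) = 46.4476
nu = 0.0060 / 46.4476 = 1.2997e-04 mol/cm^3

1.2997e-04 mol/cm^3


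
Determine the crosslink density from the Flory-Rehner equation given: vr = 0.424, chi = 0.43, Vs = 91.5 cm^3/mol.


ln(1 - vr) = ln(1 - 0.424) = -0.5516
Numerator = -((-0.5516) + 0.424 + 0.43 * 0.424^2) = 0.0503
Denominator = 91.5 * (0.424^(1/3) - 0.424/2) = 49.3420
nu = 0.0503 / 49.3420 = 0.0010 mol/cm^3

0.0010 mol/cm^3


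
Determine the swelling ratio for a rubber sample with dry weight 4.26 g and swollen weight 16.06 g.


Q = W_swollen / W_dry
Q = 16.06 / 4.26
Q = 3.77

Q = 3.77


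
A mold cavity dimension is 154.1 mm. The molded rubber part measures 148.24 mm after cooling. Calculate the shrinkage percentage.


Shrinkage = (mold - part) / mold * 100
= (154.1 - 148.24) / 154.1 * 100
= 5.86 / 154.1 * 100
= 3.8%

3.8%


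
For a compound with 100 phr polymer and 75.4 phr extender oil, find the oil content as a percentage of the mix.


Oil % = oil / (100 + oil) * 100
= 75.4 / (100 + 75.4) * 100
= 75.4 / 175.4 * 100
= 42.99%

42.99%


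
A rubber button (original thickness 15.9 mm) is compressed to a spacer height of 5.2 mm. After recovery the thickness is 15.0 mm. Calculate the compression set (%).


CS = (t0 - recovered) / (t0 - ts) * 100
= (15.9 - 15.0) / (15.9 - 5.2) * 100
= 0.9 / 10.7 * 100
= 8.4%

8.4%


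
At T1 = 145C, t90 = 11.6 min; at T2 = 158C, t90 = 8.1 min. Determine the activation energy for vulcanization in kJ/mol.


T1 = 418.15 K, T2 = 431.15 K
1/T1 - 1/T2 = 7.2108e-05
ln(t1/t2) = ln(11.6/8.1) = 0.3591
Ea = 8.314 * 0.3591 / 7.2108e-05 = 41408.7567 J/mol
Ea = 41.41 kJ/mol

41.41 kJ/mol


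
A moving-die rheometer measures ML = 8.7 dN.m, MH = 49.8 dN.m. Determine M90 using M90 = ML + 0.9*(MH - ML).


M90 = ML + 0.9 * (MH - ML)
M90 = 8.7 + 0.9 * (49.8 - 8.7)
M90 = 8.7 + 0.9 * 41.1
M90 = 45.69 dN.m

45.69 dN.m


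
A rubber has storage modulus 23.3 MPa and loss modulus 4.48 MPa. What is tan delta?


tan delta = E'' / E'
= 4.48 / 23.3
= 0.1923

tan delta = 0.1923


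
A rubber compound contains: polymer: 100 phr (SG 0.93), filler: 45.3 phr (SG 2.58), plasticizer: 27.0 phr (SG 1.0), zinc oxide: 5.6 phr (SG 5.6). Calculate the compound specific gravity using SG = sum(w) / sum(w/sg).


Sum of weights = 177.9
Volume contributions:
  polymer: 100/0.93 = 107.5269
  filler: 45.3/2.58 = 17.5581
  plasticizer: 27.0/1.0 = 27.0000
  zinc oxide: 5.6/5.6 = 1.0000
Sum of volumes = 153.0850
SG = 177.9 / 153.0850 = 1.162

SG = 1.162


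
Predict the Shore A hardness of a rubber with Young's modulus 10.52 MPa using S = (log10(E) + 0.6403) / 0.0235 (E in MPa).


log10(E) = 0.0235*S - 0.6403  =>  S = (log10(E) + 0.6403) / 0.0235
log10(10.52) = 1.022016
S = (1.022016 + 0.6403) / 0.0235 = 1.662316 / 0.0235
S = 70.7

Shore A = 70.7


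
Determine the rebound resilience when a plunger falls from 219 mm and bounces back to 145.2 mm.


Resilience = h_rebound / h_drop * 100
= 145.2 / 219 * 100
= 66.3%

66.3%


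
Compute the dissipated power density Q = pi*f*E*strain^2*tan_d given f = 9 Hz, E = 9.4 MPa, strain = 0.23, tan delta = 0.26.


Q = pi * f * E * strain^2 * tan_d
= pi * 9 * 9.4 * 0.23^2 * 0.26
= pi * 9 * 9.4 * 0.0529 * 0.26
= 3.6555

Q = 3.6555


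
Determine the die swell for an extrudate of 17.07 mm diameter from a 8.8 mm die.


Die swell ratio = D_extrudate / D_die
= 17.07 / 8.8
= 1.94

Die swell = 1.94


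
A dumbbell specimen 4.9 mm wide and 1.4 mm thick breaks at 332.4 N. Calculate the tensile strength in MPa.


Area = width * thickness = 4.9 * 1.4 = 6.86 mm^2
TS = force / area = 332.4 / 6.86 = 48.45 MPa

48.45 MPa


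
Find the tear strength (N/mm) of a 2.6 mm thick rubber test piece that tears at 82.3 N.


Tear strength = force / thickness
= 82.3 / 2.6
= 31.65 N/mm

31.65 N/mm


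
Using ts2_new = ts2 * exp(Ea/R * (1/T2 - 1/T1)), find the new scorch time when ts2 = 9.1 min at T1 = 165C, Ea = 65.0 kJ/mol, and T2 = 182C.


Convert temperatures: T1 = 165 + 273.15 = 438.15 K, T2 = 182 + 273.15 = 455.15 K
ts2_new = 9.1 * exp(65000 / 8.314 * (1/455.15 - 1/438.15))
1/T2 - 1/T1 = -8.5246e-05
ts2_new = 4.67 min

4.67 min


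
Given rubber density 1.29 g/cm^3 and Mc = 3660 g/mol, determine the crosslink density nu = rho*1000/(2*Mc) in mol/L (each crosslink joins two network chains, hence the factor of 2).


nu = rho * 1000 / (2 * Mc)
nu = 1.29 * 1000 / (2 * 3660)
nu = 1290.0 / 7320
nu = 0.1762 mol/L

0.1762 mol/L


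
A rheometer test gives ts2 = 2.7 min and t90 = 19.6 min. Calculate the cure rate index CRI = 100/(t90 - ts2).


CRI = 100 / (t90 - ts2)
= 100 / (19.6 - 2.7)
= 100 / 16.9
= 5.92 min^-1

5.92 min^-1


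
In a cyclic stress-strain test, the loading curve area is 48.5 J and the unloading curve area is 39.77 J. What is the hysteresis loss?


Hysteresis loss = loading - unloading
= 48.5 - 39.77
= 8.73 J

8.73 J


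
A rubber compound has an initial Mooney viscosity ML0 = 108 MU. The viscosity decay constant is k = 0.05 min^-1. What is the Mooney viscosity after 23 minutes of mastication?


ML = ML0 * exp(-k * t)
ML = 108 * exp(-0.05 * 23)
ML = 108 * 0.3166
ML = 34.2 MU

34.2 MU


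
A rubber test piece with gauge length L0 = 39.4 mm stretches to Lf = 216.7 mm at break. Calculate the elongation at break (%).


Elongation = (Lf - L0) / L0 * 100
= (216.7 - 39.4) / 39.4 * 100
= 177.3 / 39.4 * 100
= 450.0%

450.0%


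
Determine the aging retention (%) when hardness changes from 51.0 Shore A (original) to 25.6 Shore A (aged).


Retention = aged / original * 100
= 25.6 / 51.0 * 100
= 50.2%

50.2%


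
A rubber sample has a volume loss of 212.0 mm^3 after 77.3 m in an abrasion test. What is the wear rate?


Rate = volume_loss / distance
= 212.0 / 77.3
= 2.743 mm^3/m

2.743 mm^3/m


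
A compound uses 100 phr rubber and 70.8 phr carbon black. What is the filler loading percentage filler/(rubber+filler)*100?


Filler % = filler / (rubber + filler) * 100
= 70.8 / (100 + 70.8) * 100
= 70.8 / 170.8 * 100
= 41.45%

41.45%


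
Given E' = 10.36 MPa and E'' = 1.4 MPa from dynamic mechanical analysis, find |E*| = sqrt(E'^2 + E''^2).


|E*| = sqrt(E'^2 + E''^2)
= sqrt(10.36^2 + 1.4^2)
= sqrt(107.3296 + 1.9600)
= 10.454 MPa

10.454 MPa


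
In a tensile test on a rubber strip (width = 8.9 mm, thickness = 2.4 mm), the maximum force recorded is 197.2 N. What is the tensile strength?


Area = width * thickness = 8.9 * 2.4 = 21.36 mm^2
TS = force / area = 197.2 / 21.36 = 9.23 MPa

9.23 MPa


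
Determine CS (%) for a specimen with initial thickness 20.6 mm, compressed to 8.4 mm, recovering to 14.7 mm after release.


CS = (t0 - recovered) / (t0 - ts) * 100
= (20.6 - 14.7) / (20.6 - 8.4) * 100
= 5.9 / 12.2 * 100
= 48.4%

48.4%


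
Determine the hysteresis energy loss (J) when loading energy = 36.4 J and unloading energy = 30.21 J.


Hysteresis loss = loading - unloading
= 36.4 - 30.21
= 6.19 J

6.19 J


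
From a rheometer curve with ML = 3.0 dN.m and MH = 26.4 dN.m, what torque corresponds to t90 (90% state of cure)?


M90 = ML + 0.9 * (MH - ML)
M90 = 3.0 + 0.9 * (26.4 - 3.0)
M90 = 3.0 + 0.9 * 23.4
M90 = 24.06 dN.m

24.06 dN.m


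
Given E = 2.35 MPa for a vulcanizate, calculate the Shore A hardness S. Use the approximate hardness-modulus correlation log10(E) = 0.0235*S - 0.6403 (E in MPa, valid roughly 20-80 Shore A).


log10(E) = 0.0235*S - 0.6403  =>  S = (log10(E) + 0.6403) / 0.0235
log10(2.35) = 0.371068
S = (0.371068 + 0.6403) / 0.0235 = 1.011368 / 0.0235
S = 43.0

Shore A = 43.0


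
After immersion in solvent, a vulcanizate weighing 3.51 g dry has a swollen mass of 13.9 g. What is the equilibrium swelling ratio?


Q = W_swollen / W_dry
Q = 13.9 / 3.51
Q = 3.96

Q = 3.96
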